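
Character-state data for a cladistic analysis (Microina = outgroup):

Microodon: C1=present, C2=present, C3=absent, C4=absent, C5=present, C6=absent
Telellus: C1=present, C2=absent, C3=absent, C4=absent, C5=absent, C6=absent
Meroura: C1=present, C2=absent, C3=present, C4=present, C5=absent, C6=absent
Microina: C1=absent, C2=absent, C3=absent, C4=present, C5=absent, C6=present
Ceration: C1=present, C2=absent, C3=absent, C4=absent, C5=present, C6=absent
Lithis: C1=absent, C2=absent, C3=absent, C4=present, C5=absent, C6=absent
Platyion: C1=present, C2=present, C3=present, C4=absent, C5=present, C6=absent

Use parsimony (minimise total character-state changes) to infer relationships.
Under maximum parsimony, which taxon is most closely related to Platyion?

Character polarity is set by the outgroup: the derived state is whichever differs from the outgroup's state, so for C4, C6 the derived state is 'absent', and for the remaining characters it is 'present'.
C1 (derived state 'present') is shared by Ceration, Meroura, Microodon, Platyion, and Telellus — a synapomorphy uniting that clade.
Only Microodon and Platyion show the derived state 'present' for C2, supporting them as a clade.
C3 (state 'present') occurs in Meroura and Platyion but conflicts with the nesting implied by the other characters — most parsimoniously interpreted as homoplasy.
C4: derived state 'absent' in Ceration, Microodon, Platyion, and Telellus only — synapomorphy for {Ceration, Microodon, Platyion, Telellus}.
C5: derived state 'present' in Ceration, Microodon, and Platyion only — synapomorphy for {Ceration, Microodon, Platyion}.
C6 (derived state 'absent') is shared by all ingroup taxa — unites the whole ingroup.
Most parsimonious ingroup topology: (((Telellus,((Microodon,Platyion),Ceration)),Meroura),Lithis).
Platyion and Microodon form a cherry on this tree, so they are sister taxa.

Microodon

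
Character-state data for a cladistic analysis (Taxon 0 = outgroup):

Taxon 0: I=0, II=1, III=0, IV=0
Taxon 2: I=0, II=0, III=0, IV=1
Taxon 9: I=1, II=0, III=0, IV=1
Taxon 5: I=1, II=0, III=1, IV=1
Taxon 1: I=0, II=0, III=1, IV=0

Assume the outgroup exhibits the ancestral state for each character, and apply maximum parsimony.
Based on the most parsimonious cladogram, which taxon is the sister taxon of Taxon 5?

Character polarity is set by the outgroup: the derived state is whichever differs from the outgroup's state, so for II the derived state is '0', and for the remaining characters it is '1'.
I (derived state '1') is shared by Taxon 5 and Taxon 9 — a synapomorphy uniting that clade.
All ingroup taxa share the derived state '0' for II; it defines the ingroup but does not resolve relationships within it.
III groups Taxon 1 and Taxon 5, which is incompatible with the clades supported by the remaining characters; treating it as convergent (homoplasy) costs fewer steps than any alternative tree.
Only Taxon 2, Taxon 5, and Taxon 9 show the derived state '1' for IV, supporting them as a clade.
Most parsimonious ingroup topology: ((Taxon 2,(Taxon 9,Taxon 5)),Taxon 1).
Taxon 5 and Taxon 9 form a cherry on this tree, so they are sister taxa.

Taxon 9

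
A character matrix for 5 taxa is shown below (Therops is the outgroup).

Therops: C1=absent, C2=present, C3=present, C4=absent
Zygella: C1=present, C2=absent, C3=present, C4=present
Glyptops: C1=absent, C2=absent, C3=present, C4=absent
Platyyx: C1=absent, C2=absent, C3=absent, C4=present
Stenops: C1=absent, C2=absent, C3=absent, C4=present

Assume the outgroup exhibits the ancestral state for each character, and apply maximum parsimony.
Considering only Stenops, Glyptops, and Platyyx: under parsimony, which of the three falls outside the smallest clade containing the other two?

Character polarity is set by the outgroup: the derived state is whichever differs from the outgroup's state, so for C2, C3 the derived state is 'absent', and for the remaining characters it is 'present'.
C1: derived state 'present' in Zygella only — an autapomorphy, so it tells us nothing about relationships among taxa.
All ingroup taxa share the derived state 'absent' for C2; it defines the ingroup but does not resolve relationships within it.
C3 (derived state 'absent') is shared by Platyyx and Stenops — a synapomorphy uniting that clade.
Only Platyyx, Stenops, and Zygella show the derived state 'present' for C4, supporting them as a clade.
Most parsimonious ingroup topology: ((Zygella,(Platyyx,Stenops)),Glyptops).
Stenops and Platyyx share a more recent common ancestor with each other than either does with Glyptops, so Glyptops is the least closely related of the three.

Glyptops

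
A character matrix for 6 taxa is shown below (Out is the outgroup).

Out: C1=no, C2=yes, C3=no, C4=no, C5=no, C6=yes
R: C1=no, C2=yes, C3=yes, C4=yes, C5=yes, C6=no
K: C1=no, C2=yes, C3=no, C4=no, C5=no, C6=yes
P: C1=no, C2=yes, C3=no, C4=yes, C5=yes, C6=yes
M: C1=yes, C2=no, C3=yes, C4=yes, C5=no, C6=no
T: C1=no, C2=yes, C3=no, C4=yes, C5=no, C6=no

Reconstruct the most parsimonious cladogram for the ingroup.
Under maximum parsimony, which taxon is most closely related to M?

Character polarity is set by the outgroup: the derived state is whichever differs from the outgroup's state, so for C2, C6 the derived state is 'no', and for the remaining characters it is 'yes'.
C1 (derived state 'yes') is unique to M (autapomorphy; uninformative for grouping).
C2: derived state 'no' in M only — an autapomorphy, so it tells us nothing about relationships among taxa.
C3 (derived state 'yes') is shared by M and R — a synapomorphy uniting that clade.
Only M, P, R, and T show the derived state 'yes' for C4, supporting them as a clade.
C5 groups P and R, which is incompatible with the clades supported by the remaining characters; treating it as convergent (homoplasy) costs fewer steps than any alternative tree.
C6: derived state 'no' in M, R, and T only — synapomorphy for {M, R, T}.
Most parsimonious ingroup topology: ((((R,M),T),P),K).
M and R form a cherry on this tree, so they are sister taxa.

R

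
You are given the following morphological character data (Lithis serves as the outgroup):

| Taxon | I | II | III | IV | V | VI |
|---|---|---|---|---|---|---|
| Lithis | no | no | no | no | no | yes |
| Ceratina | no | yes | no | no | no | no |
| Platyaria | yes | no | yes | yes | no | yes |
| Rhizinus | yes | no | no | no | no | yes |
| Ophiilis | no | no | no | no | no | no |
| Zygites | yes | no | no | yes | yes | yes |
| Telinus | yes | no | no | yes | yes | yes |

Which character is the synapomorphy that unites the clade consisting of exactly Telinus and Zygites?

V

Character polarity is set by the outgroup: the derived state is whichever differs from the outgroup's state, so for VI the derived state is 'no', and for the remaining characters it is 'yes'.
Only Platyaria, Rhizinus, Telinus, and Zygites show the derived state 'yes' for I, supporting them as a clade.
II: derived state 'yes' in Ceratina only — an autapomorphy, so it tells us nothing about relationships among taxa.
III (derived state 'yes') is unique to Platyaria (autapomorphy; uninformative for grouping).
IV (derived state 'yes') is shared by Platyaria, Telinus, and Zygites — a synapomorphy uniting that clade.
V: derived state 'yes' in Telinus and Zygites only — synapomorphy for {Telinus, Zygites}.
Only Ceratina and Ophiilis show the derived state 'no' for VI, supporting them as a clade.
Most parsimonious ingroup topology: ((Ceratina,Ophiilis),((Platyaria,(Zygites,Telinus)),Rhizinus)).
The clade {Telinus, Zygites} is supported by V: its derived state 'yes' occurs in exactly those taxa and in no other taxon (including the outgroup).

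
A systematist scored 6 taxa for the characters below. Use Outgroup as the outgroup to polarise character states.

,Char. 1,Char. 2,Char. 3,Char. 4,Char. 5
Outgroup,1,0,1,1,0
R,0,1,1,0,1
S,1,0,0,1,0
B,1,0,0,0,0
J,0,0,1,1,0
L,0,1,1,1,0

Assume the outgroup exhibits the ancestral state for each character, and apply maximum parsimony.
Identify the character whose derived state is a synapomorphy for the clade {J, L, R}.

Character polarity is set by the outgroup: the derived state is whichever differs from the outgroup's state, so for Char. 1, Char. 3, Char. 4 the derived state is '0', and for the remaining characters it is '1'.
Char. 1 (derived state '0') is shared by J, L, and R — a synapomorphy uniting that clade.
Char. 2: derived state '1' in L and R only — synapomorphy for {L, R}.
Char. 3 (derived state '0') is shared by B and S — a synapomorphy uniting that clade.
Char. 4 (state '0') occurs in B and R but conflicts with the nesting implied by the other characters — most parsimoniously interpreted as homoplasy.
Char. 5: derived state '1' in R only — an autapomorphy, so it tells us nothing about relationships among taxa.
Most parsimonious ingroup topology: (((R,L),J),(S,B)).
The clade {J, L, R} is supported by Char. 1: its derived state '0' occurs in exactly those taxa and in no other taxon (including the outgroup).

Char. 1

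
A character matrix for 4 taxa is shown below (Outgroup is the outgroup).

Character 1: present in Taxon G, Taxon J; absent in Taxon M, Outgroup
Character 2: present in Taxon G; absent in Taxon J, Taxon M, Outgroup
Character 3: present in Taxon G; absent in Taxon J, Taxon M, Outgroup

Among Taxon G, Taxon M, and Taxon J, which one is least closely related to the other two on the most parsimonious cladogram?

Taxon M

The outgroup has state 'absent' for every character, so 'present' is the derived state throughout.
Character 1 (derived state 'present') is shared by Taxon G and Taxon J — a synapomorphy uniting that clade.
Character 2 (derived state 'present') is unique to Taxon G (autapomorphy; uninformative for grouping).
Character 3: derived state 'present' in Taxon G only — an autapomorphy, so it tells us nothing about relationships among taxa.
Most parsimonious ingroup topology: ((Taxon J,Taxon G),Taxon M).
Taxon J and Taxon G share a more recent common ancestor with each other than either does with Taxon M, so Taxon M is the least closely related of the three.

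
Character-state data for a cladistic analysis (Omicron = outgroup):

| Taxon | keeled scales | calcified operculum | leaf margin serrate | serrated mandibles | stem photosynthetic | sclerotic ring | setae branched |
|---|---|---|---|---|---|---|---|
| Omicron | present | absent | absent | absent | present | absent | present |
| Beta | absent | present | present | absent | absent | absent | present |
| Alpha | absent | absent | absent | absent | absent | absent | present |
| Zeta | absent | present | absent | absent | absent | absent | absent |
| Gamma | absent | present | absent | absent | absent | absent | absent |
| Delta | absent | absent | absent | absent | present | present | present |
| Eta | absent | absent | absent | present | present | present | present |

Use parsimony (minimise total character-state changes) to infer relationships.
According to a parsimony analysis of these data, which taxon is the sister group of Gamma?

Character polarity is set by the outgroup: the derived state is whichever differs from the outgroup's state, so for keeled scales, stem photosynthetic, setae branched the derived state is 'absent', and for the remaining characters it is 'present'.
All ingroup taxa share the derived state 'absent' for keeled scales; it defines the ingroup but does not resolve relationships within it.
calcified operculum (derived state 'present') is shared by Beta, Gamma, and Zeta — a synapomorphy uniting that clade.
leaf margin serrate: derived state 'present' in Beta only — an autapomorphy, so it tells us nothing about relationships among taxa.
serrated mandibles (derived state 'present') is unique to Eta (autapomorphy; uninformative for grouping).
Only Alpha, Beta, Gamma, and Zeta show the derived state 'absent' for stem photosynthetic, supporting them as a clade.
sclerotic ring (derived state 'present') is shared by Delta and Eta — a synapomorphy uniting that clade.
setae branched: derived state 'absent' in Gamma and Zeta only — synapomorphy for {Gamma, Zeta}.
Most parsimonious ingroup topology: (((Beta,(Zeta,Gamma)),Alpha),(Delta,Eta)).
Gamma and Zeta form a cherry on this tree, so they are sister taxa.

Zeta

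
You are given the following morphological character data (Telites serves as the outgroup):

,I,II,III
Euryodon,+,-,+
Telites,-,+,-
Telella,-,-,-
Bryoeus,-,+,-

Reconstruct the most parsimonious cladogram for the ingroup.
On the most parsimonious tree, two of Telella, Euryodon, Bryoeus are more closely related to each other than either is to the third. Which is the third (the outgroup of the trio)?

Bryoeus

Character polarity is set by the outgroup: the derived state is whichever differs from the outgroup's state, so for II the derived state is '-', and for the remaining characters it is '+'.
I (derived state '+') is unique to Euryodon (autapomorphy; uninformative for grouping).
II (derived state '-') is shared by Euryodon and Telella — a synapomorphy uniting that clade.
III: derived state '+' in Euryodon only — an autapomorphy, so it tells us nothing about relationships among taxa.
Most parsimonious ingroup topology: ((Euryodon,Telella),Bryoeus).
Euryodon and Telella share a more recent common ancestor with each other than either does with Bryoeus, so Bryoeus is the least closely related of the three.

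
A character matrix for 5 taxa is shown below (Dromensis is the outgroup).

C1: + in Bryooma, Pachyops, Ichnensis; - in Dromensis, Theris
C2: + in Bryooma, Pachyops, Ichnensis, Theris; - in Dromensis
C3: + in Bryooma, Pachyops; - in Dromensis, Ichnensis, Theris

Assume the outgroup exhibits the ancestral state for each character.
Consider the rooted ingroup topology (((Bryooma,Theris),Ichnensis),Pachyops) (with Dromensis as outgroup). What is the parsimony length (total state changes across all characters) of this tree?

Map each character onto (((Bryooma,Theris),Ichnensis),Pachyops) (rooted by Dromensis) and count the minimum state changes it requires (Fitch parsimony):
C1: 2; C2: 1; C3: 2.
Total tree length = 5.

5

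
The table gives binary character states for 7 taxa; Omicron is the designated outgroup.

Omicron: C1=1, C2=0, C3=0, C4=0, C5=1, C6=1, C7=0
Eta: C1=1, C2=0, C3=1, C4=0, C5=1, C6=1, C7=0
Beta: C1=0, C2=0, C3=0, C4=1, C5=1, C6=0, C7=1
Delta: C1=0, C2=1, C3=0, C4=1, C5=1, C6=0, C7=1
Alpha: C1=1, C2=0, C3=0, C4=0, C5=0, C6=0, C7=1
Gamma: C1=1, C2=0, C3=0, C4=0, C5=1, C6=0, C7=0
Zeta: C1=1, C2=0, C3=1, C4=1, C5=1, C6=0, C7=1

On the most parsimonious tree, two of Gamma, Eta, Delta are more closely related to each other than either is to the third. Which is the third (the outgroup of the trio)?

Eta

Character polarity is set by the outgroup: the derived state is whichever differs from the outgroup's state, so for C1, C5, C6 the derived state is '0', and for the remaining characters it is '1'.
Only Beta and Delta show the derived state '0' for C1, supporting them as a clade.
C2: derived state '1' in Delta only — an autapomorphy, so it tells us nothing about relationships among taxa.
C3 (state '1') occurs in Eta and Zeta but conflicts with the nesting implied by the other characters — most parsimoniously interpreted as homoplasy.
Only Beta, Delta, and Zeta show the derived state '1' for C4, supporting them as a clade.
C5: derived state '0' in Alpha only — an autapomorphy, so it tells us nothing about relationships among taxa.
Only Alpha, Beta, Delta, Gamma, and Zeta show the derived state '0' for C6, supporting them as a clade.
C7 (derived state '1') is shared by Alpha, Beta, Delta, and Zeta — a synapomorphy uniting that clade.
Most parsimonious ingroup topology: (Eta,((((Beta,Delta),Zeta),Alpha),Gamma)).
Delta and Gamma share a more recent common ancestor with each other than either does with Eta, so Eta is the least closely related of the three.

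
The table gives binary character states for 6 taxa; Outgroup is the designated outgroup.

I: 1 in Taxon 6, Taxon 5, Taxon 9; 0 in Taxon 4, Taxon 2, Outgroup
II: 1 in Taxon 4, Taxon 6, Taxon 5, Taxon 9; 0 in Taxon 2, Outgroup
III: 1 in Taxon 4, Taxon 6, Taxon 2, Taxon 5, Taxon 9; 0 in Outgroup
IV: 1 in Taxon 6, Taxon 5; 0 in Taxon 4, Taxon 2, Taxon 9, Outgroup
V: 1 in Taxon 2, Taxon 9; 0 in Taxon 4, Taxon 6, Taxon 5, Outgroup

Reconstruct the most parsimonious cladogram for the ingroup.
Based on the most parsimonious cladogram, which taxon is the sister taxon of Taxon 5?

The outgroup has state '0' for every character, so '1' is the derived state throughout.
I: derived state '1' in Taxon 5, Taxon 6, and Taxon 9 only — synapomorphy for {Taxon 5, Taxon 6, Taxon 9}.
II (derived state '1') is shared by Taxon 4, Taxon 5, Taxon 6, and Taxon 9 — a synapomorphy uniting that clade.
All ingroup taxa share the derived state '1' for III; it defines the ingroup but does not resolve relationships within it.
IV (derived state '1') is shared by Taxon 5 and Taxon 6 — a synapomorphy uniting that clade.
V groups Taxon 2 and Taxon 9, which is incompatible with the clades supported by the remaining characters; treating it as convergent (homoplasy) costs fewer steps than any alternative tree.
Most parsimonious ingroup topology: ((((Taxon 6,Taxon 5),Taxon 9),Taxon 4),Taxon 2).
Taxon 5 and Taxon 6 form a cherry on this tree, so they are sister taxa.

Taxon 6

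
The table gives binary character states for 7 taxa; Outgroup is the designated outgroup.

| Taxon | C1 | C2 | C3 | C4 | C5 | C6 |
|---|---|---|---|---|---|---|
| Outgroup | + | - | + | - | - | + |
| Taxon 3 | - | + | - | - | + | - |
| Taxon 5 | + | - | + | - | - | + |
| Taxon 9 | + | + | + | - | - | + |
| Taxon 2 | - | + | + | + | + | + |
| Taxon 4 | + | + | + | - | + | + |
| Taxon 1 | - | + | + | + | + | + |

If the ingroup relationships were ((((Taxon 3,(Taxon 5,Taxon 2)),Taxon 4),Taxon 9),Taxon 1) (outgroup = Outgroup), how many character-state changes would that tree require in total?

Map each character onto ((((Taxon 3,(Taxon 5,Taxon 2)),Taxon 4),Taxon 9),Taxon 1) (rooted by Outgroup) and count the minimum state changes it requires (Fitch parsimony):
C1: 3; C2: 2; C3: 1; C4: 2; C5: 3; C6: 1.
Total tree length = 12.

12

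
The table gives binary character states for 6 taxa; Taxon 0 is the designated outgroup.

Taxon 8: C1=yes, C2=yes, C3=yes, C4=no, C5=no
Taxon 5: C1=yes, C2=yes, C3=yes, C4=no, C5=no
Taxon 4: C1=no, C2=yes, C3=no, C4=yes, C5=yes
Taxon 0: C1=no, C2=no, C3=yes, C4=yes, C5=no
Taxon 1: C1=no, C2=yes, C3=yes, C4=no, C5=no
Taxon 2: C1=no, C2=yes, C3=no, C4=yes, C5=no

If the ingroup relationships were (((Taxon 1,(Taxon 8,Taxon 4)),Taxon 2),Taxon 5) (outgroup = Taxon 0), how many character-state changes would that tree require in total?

9

Map each character onto (((Taxon 1,(Taxon 8,Taxon 4)),Taxon 2),Taxon 5) (rooted by Taxon 0) and count the minimum state changes it requires (Fitch parsimony):
C1: 2; C2: 1; C3: 2; C4: 3; C5: 1.
Total tree length = 9.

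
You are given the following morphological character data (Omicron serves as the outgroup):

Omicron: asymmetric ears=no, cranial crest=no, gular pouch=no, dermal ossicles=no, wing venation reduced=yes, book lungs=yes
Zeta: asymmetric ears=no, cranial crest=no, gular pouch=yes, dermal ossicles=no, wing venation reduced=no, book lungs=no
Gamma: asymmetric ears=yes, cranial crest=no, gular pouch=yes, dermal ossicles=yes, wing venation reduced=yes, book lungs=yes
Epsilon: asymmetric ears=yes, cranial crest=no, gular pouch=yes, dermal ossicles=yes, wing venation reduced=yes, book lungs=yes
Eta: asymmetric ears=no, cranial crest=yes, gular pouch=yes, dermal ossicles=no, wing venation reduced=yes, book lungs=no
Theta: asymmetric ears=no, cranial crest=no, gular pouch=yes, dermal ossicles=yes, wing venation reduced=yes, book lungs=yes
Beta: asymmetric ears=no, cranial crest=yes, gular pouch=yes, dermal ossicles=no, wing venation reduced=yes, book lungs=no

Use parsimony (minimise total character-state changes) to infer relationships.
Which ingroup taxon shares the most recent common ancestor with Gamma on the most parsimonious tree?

Character polarity is set by the outgroup: the derived state is whichever differs from the outgroup's state, so for wing venation reduced, book lungs the derived state is 'no', and for the remaining characters it is 'yes'.
asymmetric ears: derived state 'yes' in Epsilon and Gamma only — synapomorphy for {Epsilon, Gamma}.
Only Beta and Eta show the derived state 'yes' for cranial crest, supporting them as a clade.
All ingroup taxa share the derived state 'yes' for gular pouch; it defines the ingroup but does not resolve relationships within it.
Only Epsilon, Gamma, and Theta show the derived state 'yes' for dermal ossicles, supporting them as a clade.
wing venation reduced (derived state 'no') is unique to Zeta (autapomorphy; uninformative for grouping).
Only Beta, Eta, and Zeta show the derived state 'no' for book lungs, supporting them as a clade.
Most parsimonious ingroup topology: ((Zeta,(Eta,Beta)),((Gamma,Epsilon),Theta)).
Gamma and Epsilon form a cherry on this tree, so they are sister taxa.

Epsilon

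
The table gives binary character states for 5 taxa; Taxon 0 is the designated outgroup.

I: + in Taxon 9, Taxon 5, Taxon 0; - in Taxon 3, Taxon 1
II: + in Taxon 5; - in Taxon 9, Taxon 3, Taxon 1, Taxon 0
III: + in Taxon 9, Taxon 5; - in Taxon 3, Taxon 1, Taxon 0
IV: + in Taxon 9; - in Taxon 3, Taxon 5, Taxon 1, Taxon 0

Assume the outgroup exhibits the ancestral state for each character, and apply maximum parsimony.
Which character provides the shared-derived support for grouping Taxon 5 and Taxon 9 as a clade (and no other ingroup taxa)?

Character polarity is set by the outgroup: the derived state is whichever differs from the outgroup's state, so for I the derived state is '-', and for the remaining characters it is '+'.
Only Taxon 1 and Taxon 3 show the derived state '-' for I, supporting them as a clade.
II: derived state '+' in Taxon 5 only — an autapomorphy, so it tells us nothing about relationships among taxa.
III: derived state '+' in Taxon 5 and Taxon 9 only — synapomorphy for {Taxon 5, Taxon 9}.
IV (derived state '+') is unique to Taxon 9 (autapomorphy; uninformative for grouping).
Most parsimonious ingroup topology: ((Taxon 5,Taxon 9),(Taxon 1,Taxon 3)).
The clade {Taxon 5, Taxon 9} is supported by III: its derived state '+' occurs in exactly those taxa and in no other taxon (including the outgroup).

III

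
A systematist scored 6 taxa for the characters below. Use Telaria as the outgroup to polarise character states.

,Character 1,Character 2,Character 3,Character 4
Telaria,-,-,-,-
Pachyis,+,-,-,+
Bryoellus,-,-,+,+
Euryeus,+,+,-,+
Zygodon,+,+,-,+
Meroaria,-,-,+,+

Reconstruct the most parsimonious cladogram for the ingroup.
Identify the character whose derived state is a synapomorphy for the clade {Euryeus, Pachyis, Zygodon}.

Character 1

The outgroup has state '-' for every character, so '+' is the derived state throughout.
Character 1: derived state '+' in Euryeus, Pachyis, and Zygodon only — synapomorphy for {Euryeus, Pachyis, Zygodon}.
Only Euryeus and Zygodon show the derived state '+' for Character 2, supporting them as a clade.
Only Bryoellus and Meroaria show the derived state '+' for Character 3, supporting them as a clade.
Character 4 (derived state '+') is shared by all ingroup taxa — unites the whole ingroup.
Most parsimonious ingroup topology: ((Pachyis,(Euryeus,Zygodon)),(Bryoellus,Meroaria)).
The clade {Euryeus, Pachyis, Zygodon} is supported by Character 1: its derived state '+' occurs in exactly those taxa and in no other taxon (including the outgroup).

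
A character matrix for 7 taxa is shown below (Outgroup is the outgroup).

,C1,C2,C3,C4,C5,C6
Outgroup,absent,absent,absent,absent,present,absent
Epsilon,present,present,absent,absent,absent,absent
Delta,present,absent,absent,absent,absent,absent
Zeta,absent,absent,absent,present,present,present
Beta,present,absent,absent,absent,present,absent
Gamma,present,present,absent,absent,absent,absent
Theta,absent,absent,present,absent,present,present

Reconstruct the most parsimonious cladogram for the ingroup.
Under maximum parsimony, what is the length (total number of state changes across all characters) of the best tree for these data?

6

Character polarity is set by the outgroup: the derived state is whichever differs from the outgroup's state, so for C5 the derived state is 'absent', and for the remaining characters it is 'present'.
C1: derived state 'present' in Beta, Delta, Epsilon, and Gamma only — synapomorphy for {Beta, Delta, Epsilon, Gamma}.
Only Epsilon and Gamma show the derived state 'present' for C2, supporting them as a clade.
C3: derived state 'present' in Theta only — an autapomorphy, so it tells us nothing about relationships among taxa.
C4: derived state 'present' in Zeta only — an autapomorphy, so it tells us nothing about relationships among taxa.
Only Delta, Epsilon, and Gamma show the derived state 'absent' for C5, supporting them as a clade.
C6 (derived state 'present') is shared by Theta and Zeta — a synapomorphy uniting that clade.
Most parsimonious ingroup topology: ((((Epsilon,Gamma),Delta),Beta),(Zeta,Theta)).
Changes per character on this tree: C1: 1; C2: 1; C3: 1; C4: 1; C5: 1; C6: 1.
Total = 6.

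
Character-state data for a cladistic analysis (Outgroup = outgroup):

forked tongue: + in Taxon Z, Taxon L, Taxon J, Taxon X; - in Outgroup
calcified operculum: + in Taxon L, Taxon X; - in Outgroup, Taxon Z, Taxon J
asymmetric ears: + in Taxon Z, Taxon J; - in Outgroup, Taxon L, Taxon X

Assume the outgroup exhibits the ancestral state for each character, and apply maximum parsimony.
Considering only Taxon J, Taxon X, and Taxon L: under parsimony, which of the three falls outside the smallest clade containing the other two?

Taxon J

The outgroup has state '-' for every character, so '+' is the derived state throughout.
forked tongue (derived state '+') is shared by all ingroup taxa — unites the whole ingroup.
calcified operculum (derived state '+') is shared by Taxon L and Taxon X — a synapomorphy uniting that clade.
asymmetric ears: derived state '+' in Taxon J and Taxon Z only — synapomorphy for {Taxon J, Taxon Z}.
Most parsimonious ingroup topology: ((Taxon Z,Taxon J),(Taxon L,Taxon X)).
Taxon X and Taxon L share a more recent common ancestor with each other than either does with Taxon J, so Taxon J is the least closely related of the three.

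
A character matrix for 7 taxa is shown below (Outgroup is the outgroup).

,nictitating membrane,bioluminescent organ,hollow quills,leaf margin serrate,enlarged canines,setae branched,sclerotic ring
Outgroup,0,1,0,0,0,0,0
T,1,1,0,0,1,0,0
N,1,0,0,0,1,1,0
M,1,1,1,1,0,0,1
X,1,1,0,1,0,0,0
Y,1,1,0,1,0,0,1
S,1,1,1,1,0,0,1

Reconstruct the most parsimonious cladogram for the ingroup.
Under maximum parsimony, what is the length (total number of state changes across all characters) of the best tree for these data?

7

Character polarity is set by the outgroup: the derived state is whichever differs from the outgroup's state, so for bioluminescent organ the derived state is '0', and for the remaining characters it is '1'.
All ingroup taxa share the derived state '1' for nictitating membrane; it defines the ingroup but does not resolve relationships within it.
bioluminescent organ (derived state '0') is unique to N (autapomorphy; uninformative for grouping).
Only M and S show the derived state '1' for hollow quills, supporting them as a clade.
leaf margin serrate: derived state '1' in M, S, X, and Y only — synapomorphy for {M, S, X, Y}.
enlarged canines: derived state '1' in N and T only — synapomorphy for {N, T}.
setae branched: derived state '1' in N only — an autapomorphy, so it tells us nothing about relationships among taxa.
Only M, S, and Y show the derived state '1' for sclerotic ring, supporting them as a clade.
Most parsimonious ingroup topology: ((T,N),(((M,S),Y),X)).
Changes per character on this tree: nictitating membrane: 1; bioluminescent organ: 1; hollow quills: 1; leaf margin serrate: 1; enlarged canines: 1; setae branched: 1; sclerotic ring: 1.
Total = 7.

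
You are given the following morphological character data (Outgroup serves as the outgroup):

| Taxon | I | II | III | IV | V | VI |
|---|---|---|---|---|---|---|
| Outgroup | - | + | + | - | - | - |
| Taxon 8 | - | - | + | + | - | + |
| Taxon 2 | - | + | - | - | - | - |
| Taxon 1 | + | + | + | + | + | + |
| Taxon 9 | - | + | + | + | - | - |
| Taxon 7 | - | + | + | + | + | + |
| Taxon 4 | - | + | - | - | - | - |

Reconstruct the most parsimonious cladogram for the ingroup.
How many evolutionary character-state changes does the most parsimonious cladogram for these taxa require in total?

6

Character polarity is set by the outgroup: the derived state is whichever differs from the outgroup's state, so for II, III the derived state is '-', and for the remaining characters it is '+'.
I (derived state '+') is unique to Taxon 1 (autapomorphy; uninformative for grouping).
II (derived state '-') is unique to Taxon 8 (autapomorphy; uninformative for grouping).
III: derived state '-' in Taxon 2 and Taxon 4 only — synapomorphy for {Taxon 2, Taxon 4}.
IV: derived state '+' in Taxon 1, Taxon 7, Taxon 8, and Taxon 9 only — synapomorphy for {Taxon 1, Taxon 7, Taxon 8, Taxon 9}.
V: derived state '+' in Taxon 1 and Taxon 7 only — synapomorphy for {Taxon 1, Taxon 7}.
VI: derived state '+' in Taxon 1, Taxon 7, and Taxon 8 only — synapomorphy for {Taxon 1, Taxon 7, Taxon 8}.
Most parsimonious ingroup topology: (((Taxon 8,(Taxon 1,Taxon 7)),Taxon 9),(Taxon 2,Taxon 4)).
Changes per character on this tree: I: 1; II: 1; III: 1; IV: 1; V: 1; VI: 1.
Total = 6.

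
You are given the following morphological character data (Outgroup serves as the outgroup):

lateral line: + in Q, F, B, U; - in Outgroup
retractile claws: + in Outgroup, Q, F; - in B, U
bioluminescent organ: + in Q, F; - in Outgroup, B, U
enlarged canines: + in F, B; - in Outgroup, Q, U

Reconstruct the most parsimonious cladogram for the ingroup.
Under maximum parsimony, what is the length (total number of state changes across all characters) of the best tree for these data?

Character polarity is set by the outgroup: the derived state is whichever differs from the outgroup's state, so for retractile claws the derived state is '-', and for the remaining characters it is '+'.
lateral line (derived state '+') is shared by all ingroup taxa — unites the whole ingroup.
Only B and U show the derived state '-' for retractile claws, supporting them as a clade.
bioluminescent organ: derived state '+' in F and Q only — synapomorphy for {F, Q}.
enlarged canines (state '+') occurs in B and F but conflicts with the nesting implied by the other characters — most parsimoniously interpreted as homoplasy.
Most parsimonious ingroup topology: ((Q,F),(B,U)).
Changes per character on this tree: lateral line: 1; retractile claws: 1; bioluminescent organ: 1; enlarged canines: 2.
Total = 5.

5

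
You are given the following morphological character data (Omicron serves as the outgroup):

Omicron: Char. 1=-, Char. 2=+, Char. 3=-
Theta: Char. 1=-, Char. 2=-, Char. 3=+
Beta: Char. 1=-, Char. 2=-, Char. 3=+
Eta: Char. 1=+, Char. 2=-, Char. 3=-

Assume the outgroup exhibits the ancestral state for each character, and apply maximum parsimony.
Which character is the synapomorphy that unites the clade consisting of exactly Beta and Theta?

Char. 3

Character polarity is set by the outgroup: the derived state is whichever differs from the outgroup's state, so for Char. 2 the derived state is '-', and for the remaining characters it is '+'.
Char. 1 (derived state '+') is unique to Eta (autapomorphy; uninformative for grouping).
All ingroup taxa share the derived state '-' for Char. 2; it defines the ingroup but does not resolve relationships within it.
Char. 3: derived state '+' in Beta and Theta only — synapomorphy for {Beta, Theta}.
Most parsimonious ingroup topology: ((Theta,Beta),Eta).
The clade {Beta, Theta} is supported by Char. 3: its derived state '+' occurs in exactly those taxa and in no other taxon (including the outgroup).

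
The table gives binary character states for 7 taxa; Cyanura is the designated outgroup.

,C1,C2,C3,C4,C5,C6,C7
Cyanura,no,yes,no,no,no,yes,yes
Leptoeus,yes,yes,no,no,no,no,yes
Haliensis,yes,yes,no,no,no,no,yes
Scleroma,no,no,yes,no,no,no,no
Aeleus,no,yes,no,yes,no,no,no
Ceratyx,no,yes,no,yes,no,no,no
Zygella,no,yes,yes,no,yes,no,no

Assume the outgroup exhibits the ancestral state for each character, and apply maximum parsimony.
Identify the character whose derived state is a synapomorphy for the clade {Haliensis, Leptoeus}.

C1

Character polarity is set by the outgroup: the derived state is whichever differs from the outgroup's state, so for C2, C6, C7 the derived state is 'no', and for the remaining characters it is 'yes'.
C1: derived state 'yes' in Haliensis and Leptoeus only — synapomorphy for {Haliensis, Leptoeus}.
C2: derived state 'no' in Scleroma only — an autapomorphy, so it tells us nothing about relationships among taxa.
Only Scleroma and Zygella show the derived state 'yes' for C3, supporting them as a clade.
C4 (derived state 'yes') is shared by Aeleus and Ceratyx — a synapomorphy uniting that clade.
C5: derived state 'yes' in Zygella only — an autapomorphy, so it tells us nothing about relationships among taxa.
All ingroup taxa share the derived state 'no' for C6; it defines the ingroup but does not resolve relationships within it.
C7: derived state 'no' in Aeleus, Ceratyx, Scleroma, and Zygella only — synapomorphy for {Aeleus, Ceratyx, Scleroma, Zygella}.
Most parsimonious ingroup topology: ((Leptoeus,Haliensis),((Scleroma,Zygella),(Aeleus,Ceratyx))).
The clade {Haliensis, Leptoeus} is supported by C1: its derived state 'yes' occurs in exactly those taxa and in no other taxon (including the outgroup).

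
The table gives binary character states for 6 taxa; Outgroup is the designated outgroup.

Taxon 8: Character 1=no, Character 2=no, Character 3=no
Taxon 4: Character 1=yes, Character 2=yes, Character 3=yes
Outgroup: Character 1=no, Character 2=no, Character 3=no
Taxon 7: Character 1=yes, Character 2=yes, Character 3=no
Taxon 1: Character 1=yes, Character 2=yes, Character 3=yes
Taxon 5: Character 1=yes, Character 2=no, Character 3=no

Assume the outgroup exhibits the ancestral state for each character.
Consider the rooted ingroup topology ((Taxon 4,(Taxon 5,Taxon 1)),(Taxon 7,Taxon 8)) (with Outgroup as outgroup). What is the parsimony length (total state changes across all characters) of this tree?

Map each character onto ((Taxon 4,(Taxon 5,Taxon 1)),(Taxon 7,Taxon 8)) (rooted by Outgroup) and count the minimum state changes it requires (Fitch parsimony):
Character 1: 2; Character 2: 3; Character 3: 2.
Total tree length = 7.

7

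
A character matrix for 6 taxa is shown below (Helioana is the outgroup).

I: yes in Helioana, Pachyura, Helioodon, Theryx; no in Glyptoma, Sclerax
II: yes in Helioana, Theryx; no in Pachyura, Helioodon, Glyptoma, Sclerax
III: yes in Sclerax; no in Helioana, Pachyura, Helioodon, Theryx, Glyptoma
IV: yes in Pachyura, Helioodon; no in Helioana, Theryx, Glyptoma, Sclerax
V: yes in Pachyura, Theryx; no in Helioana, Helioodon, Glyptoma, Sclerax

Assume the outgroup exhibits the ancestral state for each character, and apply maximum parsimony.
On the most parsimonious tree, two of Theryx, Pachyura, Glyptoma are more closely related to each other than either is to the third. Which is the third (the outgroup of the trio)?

Theryx

Character polarity is set by the outgroup: the derived state is whichever differs from the outgroup's state, so for I, II the derived state is 'no', and for the remaining characters it is 'yes'.
I: derived state 'no' in Glyptoma and Sclerax only — synapomorphy for {Glyptoma, Sclerax}.
II: derived state 'no' in Glyptoma, Helioodon, Pachyura, and Sclerax only — synapomorphy for {Glyptoma, Helioodon, Pachyura, Sclerax}.
III: derived state 'yes' in Sclerax only — an autapomorphy, so it tells us nothing about relationships among taxa.
IV: derived state 'yes' in Helioodon and Pachyura only — synapomorphy for {Helioodon, Pachyura}.
V groups Pachyura and Theryx, which is incompatible with the clades supported by the remaining characters; treating it as convergent (homoplasy) costs fewer steps than any alternative tree.
Most parsimonious ingroup topology: (((Pachyura,Helioodon),(Glyptoma,Sclerax)),Theryx).
Pachyura and Glyptoma share a more recent common ancestor with each other than either does with Theryx, so Theryx is the least closely related of the three.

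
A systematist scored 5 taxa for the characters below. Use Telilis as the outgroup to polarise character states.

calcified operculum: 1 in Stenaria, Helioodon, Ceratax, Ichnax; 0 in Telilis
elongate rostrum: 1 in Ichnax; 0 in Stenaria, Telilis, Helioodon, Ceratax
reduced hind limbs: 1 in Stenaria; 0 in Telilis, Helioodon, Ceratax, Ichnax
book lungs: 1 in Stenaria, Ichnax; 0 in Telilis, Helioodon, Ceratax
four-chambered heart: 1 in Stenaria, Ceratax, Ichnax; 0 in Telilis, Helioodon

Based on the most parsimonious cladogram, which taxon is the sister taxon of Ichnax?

The outgroup has state '0' for every character, so '1' is the derived state throughout.
All ingroup taxa share the derived state '1' for calcified operculum; it defines the ingroup but does not resolve relationships within it.
elongate rostrum (derived state '1') is unique to Ichnax (autapomorphy; uninformative for grouping).
reduced hind limbs: derived state '1' in Stenaria only — an autapomorphy, so it tells us nothing about relationships among taxa.
Only Ichnax and Stenaria show the derived state '1' for book lungs, supporting them as a clade.
four-chambered heart: derived state '1' in Ceratax, Ichnax, and Stenaria only — synapomorphy for {Ceratax, Ichnax, Stenaria}.
Most parsimonious ingroup topology: (Helioodon,(Ceratax,(Ichnax,Stenaria))).
Ichnax and Stenaria form a cherry on this tree, so they are sister taxa.

Stenaria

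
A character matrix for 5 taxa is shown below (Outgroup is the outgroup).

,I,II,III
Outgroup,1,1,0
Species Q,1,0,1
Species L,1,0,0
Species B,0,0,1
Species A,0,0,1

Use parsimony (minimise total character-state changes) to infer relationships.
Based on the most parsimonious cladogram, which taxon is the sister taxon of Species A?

Species B

Character polarity is set by the outgroup: the derived state is whichever differs from the outgroup's state, so for I, II the derived state is '0', and for the remaining characters it is '1'.
Only Species A and Species B show the derived state '0' for I, supporting them as a clade.
All ingroup taxa share the derived state '0' for II; it defines the ingroup but does not resolve relationships within it.
Only Species A, Species B, and Species Q show the derived state '1' for III, supporting them as a clade.
Most parsimonious ingroup topology: ((Species Q,(Species B,Species A)),Species L).
Species A and Species B form a cherry on this tree, so they are sister taxa.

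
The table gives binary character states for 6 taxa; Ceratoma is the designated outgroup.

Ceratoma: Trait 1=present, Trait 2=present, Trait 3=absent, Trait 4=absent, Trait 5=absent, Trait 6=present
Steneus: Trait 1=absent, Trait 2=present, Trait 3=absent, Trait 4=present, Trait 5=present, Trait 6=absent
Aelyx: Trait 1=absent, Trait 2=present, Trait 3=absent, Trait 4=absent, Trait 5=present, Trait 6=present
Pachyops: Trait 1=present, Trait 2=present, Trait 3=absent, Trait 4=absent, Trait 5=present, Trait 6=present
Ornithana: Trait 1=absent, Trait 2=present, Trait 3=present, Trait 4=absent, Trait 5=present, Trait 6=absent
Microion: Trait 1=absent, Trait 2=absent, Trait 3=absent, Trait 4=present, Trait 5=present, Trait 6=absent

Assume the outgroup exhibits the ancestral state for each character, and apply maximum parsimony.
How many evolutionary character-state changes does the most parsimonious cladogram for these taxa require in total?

Character polarity is set by the outgroup: the derived state is whichever differs from the outgroup's state, so for Trait 1, Trait 2, Trait 6 the derived state is 'absent', and for the remaining characters it is 'present'.
Only Aelyx, Microion, Ornithana, and Steneus show the derived state 'absent' for Trait 1, supporting them as a clade.
Trait 2 (derived state 'absent') is unique to Microion (autapomorphy; uninformative for grouping).
Trait 3 (derived state 'present') is unique to Ornithana (autapomorphy; uninformative for grouping).
Only Microion and Steneus show the derived state 'present' for Trait 4, supporting them as a clade.
Trait 5 (derived state 'present') is shared by all ingroup taxa — unites the whole ingroup.
Trait 6: derived state 'absent' in Microion, Ornithana, and Steneus only — synapomorphy for {Microion, Ornithana, Steneus}.
Most parsimonious ingroup topology: ((((Steneus,Microion),Ornithana),Aelyx),Pachyops).
Changes per character on this tree: Trait 1: 1; Trait 2: 1; Trait 3: 1; Trait 4: 1; Trait 5: 1; Trait 6: 1.
Total = 6.

6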